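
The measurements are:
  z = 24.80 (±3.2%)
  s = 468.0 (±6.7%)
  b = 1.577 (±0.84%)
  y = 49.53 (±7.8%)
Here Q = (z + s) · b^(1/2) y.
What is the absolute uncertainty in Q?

3090

Let u = z + s = 492.8. δu = √(δz² + δs²) = √(0.630 + 983) = 31.4, so δu/u = 0.0636.
Q is then a monomial in u, b, y:
δQ/Q = √((δu/u)² + (½·δb/b)² + (1·δy/y)²) = √(0.00405 + 1.76e-05 + 0.00608) = 0.101
Q = 30650, so δQ = 0.101 × 30650 = 3090.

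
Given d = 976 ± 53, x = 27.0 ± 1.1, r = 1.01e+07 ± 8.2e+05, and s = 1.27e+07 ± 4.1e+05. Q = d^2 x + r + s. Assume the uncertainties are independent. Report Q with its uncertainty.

Let p = d^2·x = 2.57e+07. δp/p = √((2·δd/d)² + (1·δx/x)²) = √(0.0118 + 0.00166) = 0.116, so δp = 2.98e+06.
Q = p + r + s: δQ = √(δp² + δr² + δs²) = √(8.9e+12 + 6.72e+11 + 1.68e+11) = 3.12e+06
Q = 4.85e+07.

(4.85 ± 0.312) × 10^7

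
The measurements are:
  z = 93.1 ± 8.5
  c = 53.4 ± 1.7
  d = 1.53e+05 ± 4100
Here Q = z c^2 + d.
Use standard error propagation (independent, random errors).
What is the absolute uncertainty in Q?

29800

Let p = z·c^2 = 2.65e+05. δp/p = √((1·δz/z)² + (2·δc/c)²) = √(0.00834 + 0.00405) = 0.111, so δp = 29600.
Q = p + d: δQ = √(δp² + δd²) = √(8.73e+08 + 1.68e+07) = 29800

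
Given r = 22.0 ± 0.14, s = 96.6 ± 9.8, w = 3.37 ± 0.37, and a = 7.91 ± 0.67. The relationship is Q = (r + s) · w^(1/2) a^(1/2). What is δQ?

Let u = r + s = 119. δu = √(δr² + δs²) = √(0.0196 + 96.0) = 9.80, so δu/u = 0.0826.
Q is then a monomial in u, w, a:
δQ/Q = √((δu/u)² + (½·δw/w)² + (½·δa/a)²) = √(0.00683 + 0.00301 + 0.00179) = 0.108
Q = 612, so δQ = 0.108 × 612 = 66.1.

66.1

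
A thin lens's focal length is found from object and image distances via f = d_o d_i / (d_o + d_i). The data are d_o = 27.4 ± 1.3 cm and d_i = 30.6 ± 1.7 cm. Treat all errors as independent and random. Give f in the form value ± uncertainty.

∂f/∂d_o = (d_i/(d_o+d_i))² = 0.278;  ∂f/∂d_i = (d_o/(d_o+d_i))² = 0.223
δf = √((∂f/∂d_o · δd_o)² + (∂f/∂d_i · δd_i)²) = √(0.131 + 0.144) = 0.524 cm
f = 14.5 cm.

14.5 ± 0.524 cm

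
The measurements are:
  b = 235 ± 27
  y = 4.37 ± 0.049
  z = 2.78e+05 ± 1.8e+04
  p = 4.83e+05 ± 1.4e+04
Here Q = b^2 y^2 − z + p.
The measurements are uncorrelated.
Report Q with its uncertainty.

(1.26 ± 0.245) × 10^6

Let w = b^2·y^2 = 1.05e+06. δw/w = √((2·δb/b)² + (2·δy/y)²) = √(0.0528 + 0.000503) = 0.231, so δw = 2.43e+05.
Q = w − z + p: δQ = √(δw² + δz² + δp²) = √(5.93e+10 + 3.24e+08 + 1.96e+08) = 2.45e+05
Q = 1.26e+06.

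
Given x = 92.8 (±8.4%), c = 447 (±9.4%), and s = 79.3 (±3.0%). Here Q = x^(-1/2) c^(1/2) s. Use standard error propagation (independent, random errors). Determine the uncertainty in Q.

Relative error in a monomial: (δQ/Q)² = Σ (nᵢ · δxᵢ/xᵢ)².
  (−½·δx/x)² = (-0.5×0.0840)² = 0.00176;  (½·δc/c)² = (0.5×0.0940)² = 0.00221;  (1·δs/s)² = (1×0.0300)² = 0.000900
δQ/Q = √(0.00487) = 0.0698
Q = 174, so δQ = 0.0698 × 174 = 12.1.

12.1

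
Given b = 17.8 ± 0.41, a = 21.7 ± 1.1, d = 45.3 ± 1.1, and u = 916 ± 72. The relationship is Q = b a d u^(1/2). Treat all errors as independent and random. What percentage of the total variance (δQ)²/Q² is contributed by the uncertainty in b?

10.1%

(δQ/Q)² = (1·δb/b)² + (1·δa/a)² + (1·δd/d)² + (½·δu/u)²
  b term: (1×0.0230)² = 0.000531
  a term: (1×0.0507)² = 0.00257
  d term: (1×0.0243)² = 0.000590
  u term: (0.5×0.0786)² = 0.00154
Total = 0.00523. Share from b = 0.000531/0.00523 = 0.101.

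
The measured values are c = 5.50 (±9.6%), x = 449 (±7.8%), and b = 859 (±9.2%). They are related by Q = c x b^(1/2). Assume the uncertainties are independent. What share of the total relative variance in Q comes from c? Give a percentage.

52.9%

(δQ/Q)² = (1·δc/c)² + (1·δx/x)² + (½·δb/b)²
  c term: (1×0.0960)² = 0.00922
  x term: (1×0.0780)² = 0.00608
  b term: (0.5×0.0920)² = 0.00212
Total = 0.0174. Share from c = 0.00922/0.0174 = 0.529.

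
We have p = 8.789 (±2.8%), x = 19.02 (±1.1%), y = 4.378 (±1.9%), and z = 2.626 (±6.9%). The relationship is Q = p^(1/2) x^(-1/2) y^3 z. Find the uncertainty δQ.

Relative error in a monomial: (δQ/Q)² = Σ (nᵢ · δxᵢ/xᵢ)².
  (½·δp/p)² = (0.5×0.0280)² = 0.000196;  (−½·δx/x)² = (-0.5×0.0110)² = 3.03e-05;  (3·δy/y)² = (3×0.0190)² = 0.00325;  (1·δz/z)² = (1×0.0690)² = 0.00476
δQ/Q = √(0.00824) = 0.0908
Q = 149.8, so δQ = 0.0908 × 149.8 = 13.6.

13.6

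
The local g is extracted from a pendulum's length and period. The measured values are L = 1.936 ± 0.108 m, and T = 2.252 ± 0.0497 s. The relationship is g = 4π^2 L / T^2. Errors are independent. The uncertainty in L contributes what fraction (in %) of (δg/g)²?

(δg/g)² = (1·δL/L)² + (-2·δT/T)²
  L term: (1×0.0558)² = 0.00311
  T term: (-2×0.0221)² = 0.00195
Total = 0.00506. Share from L = 0.00311/0.00506 = 0.615.

61.5%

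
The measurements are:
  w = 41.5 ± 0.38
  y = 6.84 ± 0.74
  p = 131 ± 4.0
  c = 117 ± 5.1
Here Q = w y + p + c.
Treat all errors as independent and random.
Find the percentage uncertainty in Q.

5.92%

Let h = w·y = 284. δh/h = √((1·δw/w)² + (1·δy/y)²) = √(8.38e-05 + 0.0117) = 0.109, so δh = 30.8.
Q = h + p + c: δQ = √(δh² + δp² + δc²) = √(950 + 16.0 + 26.0) = 31.5
Q = 532, so δQ/Q = 31.5/532 = 0.0592.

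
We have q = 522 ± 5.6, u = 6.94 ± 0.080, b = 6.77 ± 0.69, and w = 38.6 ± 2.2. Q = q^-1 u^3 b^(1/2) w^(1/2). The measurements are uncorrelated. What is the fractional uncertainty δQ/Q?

For a monomial Q ∝ q^-1, u^3, b^(1/2), w^(1/2), fractional errors add in quadrature:
  (-1·δq/q)² = (-1×0.0107)² = 0.000115;  (3·δu/u)² = (3×0.0115)² = 0.00120;  (½·δb/b)² = (0.5×0.102)² = 0.00260;  (½·δw/w)² = (0.5×0.0570)² = 0.000812
δQ/Q = √(0.00472) = 0.0687

0.0687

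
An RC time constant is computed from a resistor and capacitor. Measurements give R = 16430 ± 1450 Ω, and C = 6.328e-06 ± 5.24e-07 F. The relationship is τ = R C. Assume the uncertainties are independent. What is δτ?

Products/powers → add relative errors in quadrature, weighted by exponent:
  (1·δR/R)² = (1×0.0883)² = 0.00779;  (1·δC/C)² = (1×0.0828)² = 0.00686
δτ/τ = √(0.0146) = 0.121
τ = 0.1040 s, so δτ = 0.121 × 0.1040 = 0.0126 s.

0.0126 s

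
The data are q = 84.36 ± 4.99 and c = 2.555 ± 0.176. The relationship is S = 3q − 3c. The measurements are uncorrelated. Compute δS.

15.0

Absolute uncertainties add in quadrature for a linear combination:
  (3·δq)² = 224;  (3·δc)² = 0.279
δS = √(224) = 15.0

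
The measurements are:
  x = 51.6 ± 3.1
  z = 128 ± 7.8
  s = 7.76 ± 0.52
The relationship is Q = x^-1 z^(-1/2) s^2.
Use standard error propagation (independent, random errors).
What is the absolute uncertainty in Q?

0.0155

For a monomial Q ∝ x^-1, z^(-1/2), s^2, fractional errors add in quadrature:
  (-1·δx/x)² = (-1×0.0601)² = 0.00361;  (−½·δz/z)² = (-0.5×0.0609)² = 0.000928;  (2·δs/s)² = (2×0.0670)² = 0.0180
δQ/Q = √(0.0225) = 0.150
Q = 0.103, so δQ = 0.150 × 0.103 = 0.0155.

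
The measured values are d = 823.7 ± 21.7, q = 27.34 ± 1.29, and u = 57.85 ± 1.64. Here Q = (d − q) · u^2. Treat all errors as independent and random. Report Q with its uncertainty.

(2.665 ± 0.168) × 10^6

Let w = d − q = 796.4. δw = √(δd² + δq²) = √(471 + 1.66) = 21.7, so δw/w = 0.0273.
Q is then a monomial in w, u:
δQ/Q = √((δw/w)² + (2·δu/u)²) = √(0.000745 + 0.00321) = 0.0629
Q = 2.665e+06, so δQ = 0.0629 × 2.665e+06 = 1.68e+05.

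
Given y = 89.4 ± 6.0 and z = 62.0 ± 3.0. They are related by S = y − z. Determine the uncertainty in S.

For a sum/difference, combine absolute errors in quadrature:
  (δy)² = 36.0;  (δz)² = 9.00
δS = √(45.0) = 6.71

6.71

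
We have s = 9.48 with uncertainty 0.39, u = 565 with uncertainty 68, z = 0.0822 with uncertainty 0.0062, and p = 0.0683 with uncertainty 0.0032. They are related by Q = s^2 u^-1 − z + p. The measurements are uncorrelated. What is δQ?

Let w = s^2·u^-1 = 0.159. δw/w = √((2·δs/s)² + (-1·δu/u)²) = √(0.00677 + 0.0145) = 0.146, so δw = 0.0232.
Q = w − z + p: δQ = √(δw² + δz² + δp²) = √(0.000538 + 3.84e-05 + 1.02e-05) = 0.0242

0.0242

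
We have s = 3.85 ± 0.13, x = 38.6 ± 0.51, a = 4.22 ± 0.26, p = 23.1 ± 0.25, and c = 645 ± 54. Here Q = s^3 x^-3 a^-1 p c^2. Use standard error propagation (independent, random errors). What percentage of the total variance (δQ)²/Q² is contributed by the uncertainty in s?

23.4%

(δQ/Q)² = (3·δs/s)² + (-3·δx/x)² + (-1·δa/a)² + (1·δp/p)² + (2·δc/c)²
  s term: (3×0.0338)² = 0.0103
  x term: (-3×0.0132)² = 0.00157
  a term: (-1×0.0616)² = 0.00380
  p term: (1×0.0108)² = 0.000117
  c term: (2×0.0837)² = 0.0280
Total = 0.0438. Share from s = 0.0103/0.0438 = 0.234.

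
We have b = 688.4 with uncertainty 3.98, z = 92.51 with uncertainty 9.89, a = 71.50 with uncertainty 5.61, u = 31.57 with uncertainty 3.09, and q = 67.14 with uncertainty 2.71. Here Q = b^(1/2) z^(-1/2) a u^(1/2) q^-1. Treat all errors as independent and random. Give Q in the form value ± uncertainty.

Q is a product of powers, so relative uncertainties combine in quadrature:
  (½·δb/b)² = (0.5×0.00578)² = 8.36e-06;  (−½·δz/z)² = (-0.5×0.107)² = 0.00286;  (1·δa/a)² = (1×0.0785)² = 0.00616;  (½·δu/u)² = (0.5×0.0979)² = 0.00240;  (-1·δq/q)² = (-1×0.0404)² = 0.00163
δQ/Q = √(0.0130) = 0.114
Q = 16.32, so δQ = 0.114 × 16.32 = 1.86.

16.32 ± 1.86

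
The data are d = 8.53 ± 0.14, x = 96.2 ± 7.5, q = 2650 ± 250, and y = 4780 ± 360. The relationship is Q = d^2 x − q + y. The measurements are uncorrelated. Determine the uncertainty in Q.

Let p = d^2·x = 7000. δp/p = √((2·δd/d)² + (1·δx/x)²) = √(0.00108 + 0.00608) = 0.0846, so δp = 592.
Q = p − q + y: δQ = √(δp² + δq² + δy²) = √(3.51e+05 + 62500 + 1.3e+05) = 737

737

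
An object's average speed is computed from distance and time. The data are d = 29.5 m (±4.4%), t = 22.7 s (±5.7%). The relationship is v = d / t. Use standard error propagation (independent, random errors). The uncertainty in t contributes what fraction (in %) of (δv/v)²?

(δv/v)² = (1·δd/d)² + (-1·δt/t)²
  d term: (1×0.0440)² = 0.00194
  t term: (-1×0.0570)² = 0.00325
Total = 0.00519. Share from t = 0.00325/0.00519 = 0.627.

62.7%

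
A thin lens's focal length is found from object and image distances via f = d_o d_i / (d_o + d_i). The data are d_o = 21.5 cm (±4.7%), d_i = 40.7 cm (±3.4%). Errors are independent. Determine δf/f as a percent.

∂f/∂d_o = (d_i/(d_o+d_i))² = 0.428;  ∂f/∂d_i = (d_o/(d_o+d_i))² = 0.119
δf = √((∂f/∂d_o · δd_o)² + (∂f/∂d_i · δd_i)²) = √(0.187 + 0.0273) = 0.463 cm
f = 14.1 cm, so δf/f = 0.463/14.1 = 0.0329.

3.29%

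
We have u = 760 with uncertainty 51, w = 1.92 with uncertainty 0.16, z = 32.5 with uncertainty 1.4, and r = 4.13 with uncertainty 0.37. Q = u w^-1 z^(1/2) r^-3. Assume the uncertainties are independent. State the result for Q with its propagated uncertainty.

Q is a product of powers, so relative uncertainties combine in quadrature:
  (1·δu/u)² = (1×0.0671)² = 0.00450;  (-1·δw/w)² = (-1×0.0833)² = 0.00694;  (½·δz/z)² = (0.5×0.0431)² = 0.000464;  (-3·δr/r)² = (-3×0.0896)² = 0.0722
δQ/Q = √(0.0841) = 0.290
Q = 32.0, so δQ = 0.290 × 32.0 = 9.29.

32.0 ± 9.29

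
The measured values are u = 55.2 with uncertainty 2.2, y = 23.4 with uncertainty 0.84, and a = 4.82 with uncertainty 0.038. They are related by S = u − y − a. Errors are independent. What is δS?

Each term contributes (cᵢ δxᵢ)² to (δS)²:
  (δu)² = 4.84;  (δy)² = 0.706;  (δa)² = 0.00144
δS = √(5.55) = 2.36

2.36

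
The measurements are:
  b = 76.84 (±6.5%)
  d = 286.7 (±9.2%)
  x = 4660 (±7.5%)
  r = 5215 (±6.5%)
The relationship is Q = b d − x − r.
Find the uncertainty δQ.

2530

Let p = b·d = 22030. δp/p = √((1·δb/b)² + (1·δd/d)²) = √(0.00423 + 0.00846) = 0.113, so δp = 2480.
Q = p − x − r: δQ = √(δp² + δx² + δr²) = √(6.16e+06 + 1.22e+05 + 1.15e+05) = 2530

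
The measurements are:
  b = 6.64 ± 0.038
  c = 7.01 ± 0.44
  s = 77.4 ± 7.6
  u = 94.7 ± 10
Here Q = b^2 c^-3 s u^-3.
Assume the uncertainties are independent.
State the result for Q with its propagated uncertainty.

(1.17 ± 0.445) × 10^-5

Since Q is a product/quotient, work with relative uncertainties:
  (2·δb/b)² = (2×0.00572)² = 0.000131;  (-3·δc/c)² = (-3×0.0628)² = 0.0355;  (1·δs/s)² = (1×0.0982)² = 0.00964;  (-3·δu/u)² = (-3×0.106)² = 0.100
δQ/Q = √(0.146) = 0.382
Q = 1.17e-05, so δQ = 0.382 × 1.17e-05 = 4.45e-06.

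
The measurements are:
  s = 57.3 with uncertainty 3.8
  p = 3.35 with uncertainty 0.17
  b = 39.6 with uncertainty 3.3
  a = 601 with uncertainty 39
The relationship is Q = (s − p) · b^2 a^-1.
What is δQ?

Let u = s − p = 53.9. δu = √(δs² + δp²) = √(14.4 + 0.0289) = 3.80, so δu/u = 0.0705.
Q is then a monomial in u, b, a:
δQ/Q = √((δu/u)² + (2·δb/b)² + (-1·δa/a)²) = √(0.00497 + 0.0278 + 0.00421) = 0.192
Q = 141, so δQ = 0.192 × 141 = 27.1.

27.1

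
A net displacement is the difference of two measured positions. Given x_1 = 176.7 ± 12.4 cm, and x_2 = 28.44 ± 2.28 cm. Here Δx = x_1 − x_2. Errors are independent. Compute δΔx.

Absolute uncertainties add in quadrature for a linear combination:
  (δx_1)² = 154;  (δx_2)² = 5.20
δΔx = √(159) = 12.6 cm

12.6 cm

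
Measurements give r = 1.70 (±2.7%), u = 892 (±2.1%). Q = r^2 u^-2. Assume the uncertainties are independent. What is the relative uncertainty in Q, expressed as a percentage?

Products/powers → add relative errors in quadrature, weighted by exponent:
  (2·δr/r)² = (2×0.0270)² = 0.00292;  (-2·δu/u)² = (-2×0.0210)² = 0.00176
δQ/Q = √(0.00468) = 0.0684

6.84%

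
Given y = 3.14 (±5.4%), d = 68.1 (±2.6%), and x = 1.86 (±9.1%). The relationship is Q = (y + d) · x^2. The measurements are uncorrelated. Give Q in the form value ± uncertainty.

Let u = y + d = 71.2. δu = √(δy² + δd²) = √(0.0288 + 3.14) = 1.78, so δu/u = 0.0250.
Q is then a monomial in u, x:
δQ/Q = √((δu/u)² + (2·δx/x)²) = √(0.000623 + 0.0331) = 0.184
Q = 246, so δQ = 0.184 × 246 = 45.3.

246 ± 45.3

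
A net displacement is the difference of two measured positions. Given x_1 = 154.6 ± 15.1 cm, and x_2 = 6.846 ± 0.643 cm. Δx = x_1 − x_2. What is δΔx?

15.1 cm

Each term contributes (cᵢ δxᵢ)² to (δΔx)²:
  (δx_1)² = 228;  (δx_2)² = 0.413
δΔx = √(228) = 15.1 cm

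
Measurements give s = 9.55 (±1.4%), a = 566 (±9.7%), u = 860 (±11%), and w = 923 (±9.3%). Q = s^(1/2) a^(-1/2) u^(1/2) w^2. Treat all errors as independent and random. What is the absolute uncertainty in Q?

6.49e+05

Each factor contributes (exponent × relative error)² to (δQ/Q)²:
  (½·δs/s)² = (0.5×0.0140)² = 4.9e-05;  (−½·δa/a)² = (-0.5×0.0970)² = 0.00235;  (½·δu/u)² = (0.5×0.110)² = 0.00302;  (2·δw/w)² = (2×0.0930)² = 0.0346
δQ/Q = √(0.0400) = 0.200
Q = 3.25e+06, so δQ = 0.200 × 3.25e+06 = 6.49e+05.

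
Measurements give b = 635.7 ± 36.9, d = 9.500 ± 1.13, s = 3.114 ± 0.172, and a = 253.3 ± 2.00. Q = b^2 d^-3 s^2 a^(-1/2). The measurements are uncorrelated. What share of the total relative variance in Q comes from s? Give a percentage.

(δQ/Q)² = (2·δb/b)² + (-3·δd/d)² + (2·δs/s)² + (−½·δa/a)²
  b term: (2×0.0580)² = 0.0135
  d term: (-3×0.119)² = 0.127
  s term: (2×0.0552)² = 0.0122
  a term: (-0.5×0.00790)² = 1.56e-05
Total = 0.153. Share from s = 0.0122/0.153 = 0.0797.

7.97%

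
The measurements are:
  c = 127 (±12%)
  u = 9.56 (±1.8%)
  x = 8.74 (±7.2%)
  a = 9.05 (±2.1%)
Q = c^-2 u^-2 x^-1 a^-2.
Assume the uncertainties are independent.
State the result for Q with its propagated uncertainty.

(9.48 ± 2.43) × 10^-10

Relative error in a monomial: (δQ/Q)² = Σ (nᵢ · δxᵢ/xᵢ)².
  (-2·δc/c)² = (-2×0.120)² = 0.0576;  (-2·δu/u)² = (-2×0.0180)² = 0.00130;  (-1·δx/x)² = (-1×0.0720)² = 0.00518;  (-2·δa/a)² = (-2×0.0210)² = 0.00176
δQ/Q = √(0.0658) = 0.257
Q = 9.48e-10, so δQ = 0.257 × 9.48e-10 = 2.43e-10.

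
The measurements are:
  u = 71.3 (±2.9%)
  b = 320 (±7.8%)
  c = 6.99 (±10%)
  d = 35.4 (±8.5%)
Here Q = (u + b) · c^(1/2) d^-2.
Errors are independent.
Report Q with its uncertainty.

Let w = u + b = 391. δw = √(δu² + δb²) = √(4.28 + 623) = 25.0, so δw/w = 0.0640.
Q is then a monomial in w, c, d:
δQ/Q = √((δw/w)² + (½·δc/c)² + (-2·δd/d)²) = √(0.00410 + 0.00250 + 0.0289) = 0.188
Q = 0.826, so δQ = 0.188 × 0.826 = 0.156.

0.826 ± 0.156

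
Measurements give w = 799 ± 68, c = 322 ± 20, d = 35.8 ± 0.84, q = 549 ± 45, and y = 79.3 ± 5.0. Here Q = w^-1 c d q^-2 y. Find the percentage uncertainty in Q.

Each factor contributes (exponent × relative error)² to (δQ/Q)²:
  (-1·δw/w)² = (-1×0.0851)² = 0.00724;  (1·δc/c)² = (1×0.0621)² = 0.00386;  (1·δd/d)² = (1×0.0235)² = 0.000551;  (-2·δq/q)² = (-2×0.0820)² = 0.0269;  (1·δy/y)² = (1×0.0631)² = 0.00398
δQ/Q = √(0.0425) = 0.206

20.6%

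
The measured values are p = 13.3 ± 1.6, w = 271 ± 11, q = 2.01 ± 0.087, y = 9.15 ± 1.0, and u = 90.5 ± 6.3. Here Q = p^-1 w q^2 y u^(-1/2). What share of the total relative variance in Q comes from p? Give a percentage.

(δQ/Q)² = (-1·δp/p)² + (1·δw/w)² + (2·δq/q)² + (1·δy/y)² + (−½·δu/u)²
  p term: (-1×0.120)² = 0.0145
  w term: (1×0.0406)² = 0.00165
  q term: (2×0.0433)² = 0.00749
  y term: (1×0.109)² = 0.0119
  u term: (-0.5×0.0696)² = 0.00121
Total = 0.0368. Share from p = 0.0145/0.0368 = 0.394.

39.4%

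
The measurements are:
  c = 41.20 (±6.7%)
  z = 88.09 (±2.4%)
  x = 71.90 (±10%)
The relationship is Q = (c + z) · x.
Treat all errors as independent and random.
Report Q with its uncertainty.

Let u = c + z = 129.3. δu = √(δc² + δz²) = √(7.62 + 4.47) = 3.48, so δu/u = 0.0269.
Q is then a monomial in u, x:
δQ/Q = √((δu/u)² + (1·δx/x)²) = √(0.000723 + 0.0100) = 0.104
Q = 9296, so δQ = 0.104 × 9296 = 963.

9296 ± 963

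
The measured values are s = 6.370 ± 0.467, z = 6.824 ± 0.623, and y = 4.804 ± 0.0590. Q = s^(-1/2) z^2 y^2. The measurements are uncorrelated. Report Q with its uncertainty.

425.8 ± 80.0

For a monomial Q ∝ s^(-1/2), z^2, y^2, fractional errors add in quadrature:
  (−½·δs/s)² = (-0.5×0.0733)² = 0.00134;  (2·δz/z)² = (2×0.0913)² = 0.0333;  (2·δy/y)² = (2×0.0123)² = 0.000603
δQ/Q = √(0.0353) = 0.188
Q = 425.8, so δQ = 0.188 × 425.8 = 80.0.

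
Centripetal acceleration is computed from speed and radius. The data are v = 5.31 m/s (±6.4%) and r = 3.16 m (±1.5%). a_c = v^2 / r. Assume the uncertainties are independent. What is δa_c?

Relative error in a monomial: (δa_c/a_c)² = Σ (nᵢ · δxᵢ/xᵢ)².
  (2·δv/v)² = (2×0.0640)² = 0.0164;  (-1·δr/r)² = (-1×0.0150)² = 0.000225
δa_c/a_c = √(0.0166) = 0.129
a_c = 8.92 m/s^2, so δa_c = 0.129 × 8.92 = 1.15 m/s^2.

1.15 m/s^2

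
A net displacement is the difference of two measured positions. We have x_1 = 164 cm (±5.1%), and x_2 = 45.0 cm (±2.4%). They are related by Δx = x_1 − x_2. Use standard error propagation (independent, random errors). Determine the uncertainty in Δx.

Each term contributes (cᵢ δxᵢ)² to (δΔx)²:
  (δx_1)² = 70.0;  (δx_2)² = 1.17
δΔx = √(71.1) = 8.43 cm

8.43 cm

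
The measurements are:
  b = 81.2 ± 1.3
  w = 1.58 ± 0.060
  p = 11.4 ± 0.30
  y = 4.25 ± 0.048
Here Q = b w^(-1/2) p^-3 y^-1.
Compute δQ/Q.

0.0835

Since Q is a product/quotient, work with relative uncertainties:
  (1·δb/b)² = (1×0.0160)² = 0.000256;  (−½·δw/w)² = (-0.5×0.0380)² = 0.000361;  (-3·δp/p)² = (-3×0.0263)² = 0.00623;  (-1·δy/y)² = (-1×0.0113)² = 0.000128
δQ/Q = √(0.00698) = 0.0835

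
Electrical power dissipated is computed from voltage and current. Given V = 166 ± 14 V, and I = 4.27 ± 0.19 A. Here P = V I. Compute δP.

Products/powers → add relative errors in quadrature, weighted by exponent:
  (1·δV/V)² = (1×0.0843)² = 0.00711;  (1·δI/I)² = (1×0.0445)² = 0.00198
δP/P = √(0.00909) = 0.0954
P = 709 W, so δP = 0.0954 × 709 = 67.6 W.

67.6 W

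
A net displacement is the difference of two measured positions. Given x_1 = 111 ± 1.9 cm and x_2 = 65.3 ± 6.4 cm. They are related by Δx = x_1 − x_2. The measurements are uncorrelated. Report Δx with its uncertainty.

Absolute uncertainties add in quadrature for a linear combination:
  (δx_1)² = 3.61;  (δx_2)² = 41.0
δΔx = √(44.6) = 6.68 cm
Δx = 45.7 cm.

45.7 ± 6.68 cm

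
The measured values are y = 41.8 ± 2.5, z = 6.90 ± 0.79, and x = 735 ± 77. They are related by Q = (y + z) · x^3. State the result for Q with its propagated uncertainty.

Let u = y + z = 48.7. δu = √(δy² + δz²) = √(6.25 + 0.624) = 2.62, so δu/u = 0.0538.
Q is then a monomial in u, x:
δQ/Q = √((δu/u)² + (3·δx/x)²) = √(0.00290 + 0.0988) = 0.319
Q = 1.93e+10, so δQ = 0.319 × 1.93e+10 = 6.17e+09.

(1.93 ± 0.617) × 10^10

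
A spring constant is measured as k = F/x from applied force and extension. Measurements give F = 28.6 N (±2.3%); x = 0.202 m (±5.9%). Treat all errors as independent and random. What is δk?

Each factor contributes (exponent × relative error)² to (δk/k)²:
  (1·δF/F)² = (1×0.0230)² = 0.000529;  (-1·δx/x)² = (-1×0.0590)² = 0.00348
δk/k = √(0.00401) = 0.0633
k = 142 N/m, so δk = 0.0633 × 142 = 8.97 N/m.

8.97 N/m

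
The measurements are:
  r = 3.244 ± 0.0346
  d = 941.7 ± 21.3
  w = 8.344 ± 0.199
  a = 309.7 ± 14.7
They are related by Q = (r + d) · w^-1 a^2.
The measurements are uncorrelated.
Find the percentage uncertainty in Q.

Let u = r + d = 944.9. δu = √(δr² + δd²) = √(0.00120 + 454) = 21.3, so δu/u = 0.0225.
Q is then a monomial in u, w, a:
δQ/Q = √((δu/u)² + (-1·δw/w)² + (2·δa/a)²) = √(0.000508 + 0.000569 + 0.00901) = 0.100

10.0%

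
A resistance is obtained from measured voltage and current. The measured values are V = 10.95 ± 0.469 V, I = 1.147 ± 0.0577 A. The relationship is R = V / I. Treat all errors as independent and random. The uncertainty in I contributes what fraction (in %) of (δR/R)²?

(δR/R)² = (1·δV/V)² + (-1·δI/I)²
  V term: (1×0.0428)² = 0.00183
  I term: (-1×0.0503)² = 0.00253
Total = 0.00437. Share from I = 0.00253/0.00437 = 0.580.

58.0%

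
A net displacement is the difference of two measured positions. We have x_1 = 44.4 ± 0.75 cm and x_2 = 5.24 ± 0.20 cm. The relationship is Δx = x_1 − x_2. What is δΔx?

Δx is a linear combination, so absolute uncertainties add in quadrature:
  (δx_1)² = 0.562;  (δx_2)² = 0.0400
δΔx = √(0.603) = 0.776 cm

0.776 cm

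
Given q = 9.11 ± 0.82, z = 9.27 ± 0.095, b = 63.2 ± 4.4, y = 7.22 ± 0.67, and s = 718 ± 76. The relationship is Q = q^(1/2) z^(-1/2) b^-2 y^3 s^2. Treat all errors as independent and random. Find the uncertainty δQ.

Q is a product of powers, so relative uncertainties combine in quadrature:
  (½·δq/q)² = (0.5×0.0900)² = 0.00203;  (−½·δz/z)² = (-0.5×0.0102)² = 2.63e-05;  (-2·δb/b)² = (-2×0.0696)² = 0.0194;  (3·δy/y)² = (3×0.0928)² = 0.0775;  (2·δs/s)² = (2×0.106)² = 0.0448
δQ/Q = √(0.144) = 0.379
Q = 48200, so δQ = 0.379 × 48200 = 18300.

18300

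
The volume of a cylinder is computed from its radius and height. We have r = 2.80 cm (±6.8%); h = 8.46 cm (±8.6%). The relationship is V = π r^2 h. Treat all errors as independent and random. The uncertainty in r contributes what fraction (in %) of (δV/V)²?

(δV/V)² = (2·δr/r)² + (1·δh/h)²
  r term: (2×0.0680)² = 0.0185
  h term: (1×0.0860)² = 0.00740
Total = 0.0259. Share from r = 0.0185/0.0259 = 0.714.

71.4%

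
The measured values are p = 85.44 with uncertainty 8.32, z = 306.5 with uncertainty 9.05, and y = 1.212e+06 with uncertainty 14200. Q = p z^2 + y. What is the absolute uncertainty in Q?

Let w = p·z^2 = 8.026e+06. δw/w = √((1·δp/p)² + (2·δz/z)²) = √(0.00948 + 0.00349) = 0.114, so δw = 9.14e+05.
Q = w + y: δQ = √(δw² + δy²) = √(8.36e+11 + 2.02e+08) = 9.14e+05

9.14e+05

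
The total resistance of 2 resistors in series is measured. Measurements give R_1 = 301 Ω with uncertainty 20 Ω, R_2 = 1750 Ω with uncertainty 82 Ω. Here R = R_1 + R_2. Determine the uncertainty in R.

84.4 Ω

Each term contributes (cᵢ δxᵢ)² to (δR)²:
  (δR_1)² = 400;  (δR_2)² = 6720
δR = √(7120) = 84.4 Ω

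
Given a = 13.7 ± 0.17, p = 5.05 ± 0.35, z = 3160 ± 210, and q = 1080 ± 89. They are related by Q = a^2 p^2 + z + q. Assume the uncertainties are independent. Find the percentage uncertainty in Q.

Let w = a^2·p^2 = 4790. δw/w = √((2·δa/a)² + (2·δp/p)²) = √(0.000616 + 0.0192) = 0.141, so δw = 674.
Q = w + z + q: δQ = √(δw² + δz² + δq²) = √(4.54e+05 + 44100 + 7920) = 712
Q = 9030, so δQ/Q = 712/9030 = 0.0788.

7.88%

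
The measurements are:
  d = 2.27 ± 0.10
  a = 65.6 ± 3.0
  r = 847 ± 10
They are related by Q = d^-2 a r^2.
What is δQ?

Products/powers → add relative errors in quadrature, weighted by exponent:
  (-2·δd/d)² = (-2×0.0441)² = 0.00776;  (1·δa/a)² = (1×0.0457)² = 0.00209;  (2·δr/r)² = (2×0.0118)² = 0.000558
δQ/Q = √(0.0104) = 0.102
Q = 9.13e+06, so δQ = 0.102 × 9.13e+06 = 9.32e+05.

9.32e+05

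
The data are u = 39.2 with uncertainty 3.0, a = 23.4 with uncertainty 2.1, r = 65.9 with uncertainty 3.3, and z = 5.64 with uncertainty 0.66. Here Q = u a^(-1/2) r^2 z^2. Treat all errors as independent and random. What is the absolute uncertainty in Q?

3.02e+05

For a monomial Q ∝ u, a^(-1/2), r^2, z^2, fractional errors add in quadrature:
  (1·δu/u)² = (1×0.0765)² = 0.00586;  (−½·δa/a)² = (-0.5×0.0897)² = 0.00201;  (2·δr/r)² = (2×0.0501)² = 0.0100;  (2·δz/z)² = (2×0.117)² = 0.0548
δQ/Q = √(0.0727) = 0.270
Q = 1.12e+06, so δQ = 0.270 × 1.12e+06 = 3.02e+05.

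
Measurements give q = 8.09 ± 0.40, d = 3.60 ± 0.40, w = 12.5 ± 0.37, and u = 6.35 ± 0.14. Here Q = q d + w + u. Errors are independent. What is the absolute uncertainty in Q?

3.56

Let p = q·d = 29.1. δp/p = √((1·δq/q)² + (1·δd/d)²) = √(0.00244 + 0.0123) = 0.122, so δp = 3.54.
Q = p + w + u: δQ = √(δp² + δw² + δu²) = √(12.5 + 0.137 + 0.0196) = 3.56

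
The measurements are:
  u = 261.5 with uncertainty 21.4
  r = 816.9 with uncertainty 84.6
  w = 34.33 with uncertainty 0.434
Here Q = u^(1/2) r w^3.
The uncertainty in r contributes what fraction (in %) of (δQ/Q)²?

77.5%

(δQ/Q)² = (½·δu/u)² + (1·δr/r)² + (3·δw/w)²
  u term: (0.5×0.0818)² = 0.00167
  r term: (1×0.104)² = 0.0107
  w term: (3×0.0126)² = 0.00144
Total = 0.0138. Share from r = 0.0107/0.0138 = 0.775.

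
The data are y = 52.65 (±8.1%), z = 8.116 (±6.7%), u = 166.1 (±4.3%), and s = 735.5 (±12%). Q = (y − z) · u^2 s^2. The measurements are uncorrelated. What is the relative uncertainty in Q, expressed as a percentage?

Let w = y − z = 44.53. δw = √(δy² + δz²) = √(18.2 + 0.296) = 4.30, so δw/w = 0.0965.
Q is then a monomial in w, u, s:
δQ/Q = √((δw/w)² + (2·δu/u)² + (2·δs/s)²) = √(0.00932 + 0.00740 + 0.0576) = 0.273

27.3%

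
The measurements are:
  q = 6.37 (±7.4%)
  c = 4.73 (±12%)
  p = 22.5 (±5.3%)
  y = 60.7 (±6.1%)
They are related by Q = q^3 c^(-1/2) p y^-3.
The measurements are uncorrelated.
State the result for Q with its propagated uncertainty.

Each factor contributes (exponent × relative error)² to (δQ/Q)²:
  (3·δq/q)² = (3×0.0740)² = 0.0493;  (−½·δc/c)² = (-0.5×0.120)² = 0.00360;  (1·δp/p)² = (1×0.0530)² = 0.00281;  (-3·δy/y)² = (-3×0.0610)² = 0.0335
δQ/Q = √(0.0892) = 0.299
Q = 0.0120, so δQ = 0.299 × 0.0120 = 0.00357.

0.0120 ± 0.00357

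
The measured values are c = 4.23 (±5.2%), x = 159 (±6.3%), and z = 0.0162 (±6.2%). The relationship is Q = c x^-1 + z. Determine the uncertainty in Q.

0.00239

Let p = c·x^-1 = 0.0266. δp/p = √((1·δc/c)² + (-1·δx/x)²) = √(0.00270 + 0.00397) = 0.0817, so δp = 0.00217.
Q = p + z: δQ = √(δp² + δz²) = √(4.72e-06 + 1.01e-06) = 0.00239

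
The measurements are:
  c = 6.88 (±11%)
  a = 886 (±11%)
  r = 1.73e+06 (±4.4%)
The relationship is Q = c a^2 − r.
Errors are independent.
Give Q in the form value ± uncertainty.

(3.67 ± 1.33) × 10^6

Let p = c·a^2 = 5.4e+06. δp/p = √((1·δc/c)² + (2·δa/a)²) = √(0.0121 + 0.0484) = 0.246, so δp = 1.33e+06.
Q = p − r: δQ = √(δp² + δr²) = √(1.76e+12 + 5.79e+09) = 1.33e+06
Q = 3.67e+06.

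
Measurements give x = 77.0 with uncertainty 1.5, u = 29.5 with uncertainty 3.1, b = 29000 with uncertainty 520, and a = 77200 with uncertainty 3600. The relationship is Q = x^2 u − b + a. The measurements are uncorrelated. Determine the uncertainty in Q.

19900

Let p = x^2·u = 1.75e+05. δp/p = √((2·δx/x)² + (1·δu/u)²) = √(0.00152 + 0.0110) = 0.112, so δp = 19600.
Q = p − b + a: δQ = √(δp² + δb² + δa²) = √(3.84e+08 + 2.7e+05 + 1.3e+07) = 19900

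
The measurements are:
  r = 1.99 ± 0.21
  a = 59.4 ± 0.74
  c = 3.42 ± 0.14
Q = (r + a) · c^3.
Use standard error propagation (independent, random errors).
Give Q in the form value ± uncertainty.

2460 ± 303

Let u = r + a = 61.4. δu = √(δr² + δa²) = √(0.0441 + 0.548) = 0.769, so δu/u = 0.0125.
Q is then a monomial in u, c:
δQ/Q = √((δu/u)² + (3·δc/c)²) = √(0.000157 + 0.0151) = 0.123
Q = 2460, so δQ = 0.123 × 2460 = 303.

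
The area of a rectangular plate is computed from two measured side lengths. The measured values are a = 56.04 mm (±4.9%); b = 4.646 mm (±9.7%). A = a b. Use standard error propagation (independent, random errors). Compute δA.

Relative error in a monomial: (δA/A)² = Σ (nᵢ · δxᵢ/xᵢ)².
  (1·δa/a)² = (1×0.0490)² = 0.00240;  (1·δb/b)² = (1×0.0970)² = 0.00941
δA/A = √(0.0118) = 0.109
A = 260.4 mm^2, so δA = 0.109 × 260.4 = 28.3 mm^2.

28.3 mm^2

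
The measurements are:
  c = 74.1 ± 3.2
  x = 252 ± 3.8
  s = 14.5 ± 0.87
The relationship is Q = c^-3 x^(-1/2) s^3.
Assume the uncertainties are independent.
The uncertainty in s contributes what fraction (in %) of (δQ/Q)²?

(δQ/Q)² = (-3·δc/c)² + (−½·δx/x)² + (3·δs/s)²
  c term: (-3×0.0432)² = 0.0168
  x term: (-0.5×0.0151)² = 5.68e-05
  s term: (3×0.0600)² = 0.0324
Total = 0.0492. Share from s = 0.0324/0.0492 = 0.658.

65.8%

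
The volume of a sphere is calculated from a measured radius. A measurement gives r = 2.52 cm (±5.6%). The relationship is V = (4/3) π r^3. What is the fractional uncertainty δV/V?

0.168

Since V is a product/quotient, work with relative uncertainties:
  (3·δr/r)² = (3×0.0560)² = 0.0282
δV/V = √(0.0282) = 0.168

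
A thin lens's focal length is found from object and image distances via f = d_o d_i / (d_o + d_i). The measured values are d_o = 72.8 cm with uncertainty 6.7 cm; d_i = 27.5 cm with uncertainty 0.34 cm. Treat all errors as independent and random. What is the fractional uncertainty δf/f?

∂f/∂d_o = (d_i/(d_o+d_i))² = 0.0752;  ∂f/∂d_i = (d_o/(d_o+d_i))² = 0.527
δf = √((∂f/∂d_o · δd_o)² + (∂f/∂d_i · δd_i)²) = √(0.254 + 0.0321) = 0.535 cm
f = 20.0 cm, so δf/f = 0.535/20.0 = 0.0268.

0.0268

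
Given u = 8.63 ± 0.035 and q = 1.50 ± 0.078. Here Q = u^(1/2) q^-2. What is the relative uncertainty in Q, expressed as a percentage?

10.4%

Q is a product of powers, so relative uncertainties combine in quadrature:
  (½·δu/u)² = (0.5×0.00406)² = 4.11e-06;  (-2·δq/q)² = (-2×0.0520)² = 0.0108
δQ/Q = √(0.0108) = 0.104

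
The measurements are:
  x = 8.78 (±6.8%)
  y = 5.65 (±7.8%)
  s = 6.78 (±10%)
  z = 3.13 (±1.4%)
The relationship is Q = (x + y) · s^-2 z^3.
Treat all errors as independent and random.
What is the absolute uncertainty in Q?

2.03

Let u = x + y = 14.4. δu = √(δx² + δy²) = √(0.356 + 0.194) = 0.742, so δu/u = 0.0514.
Q is then a monomial in u, s, z:
δQ/Q = √((δu/u)² + (-2·δs/s)² + (3·δz/z)²) = √(0.00264 + 0.0400 + 0.00176) = 0.211
Q = 9.63, so δQ = 0.211 × 9.63 = 2.03.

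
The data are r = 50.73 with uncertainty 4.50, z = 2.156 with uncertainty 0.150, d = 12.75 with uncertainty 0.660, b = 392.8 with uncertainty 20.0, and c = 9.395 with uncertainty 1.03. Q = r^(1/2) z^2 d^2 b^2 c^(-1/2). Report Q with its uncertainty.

(2.709 ± 0.577) × 10^8

For a monomial Q ∝ r^(1/2), z^2, d^2, b^2, c^(-1/2), fractional errors add in quadrature:
  (½·δr/r)² = (0.5×0.0887)² = 0.00197;  (2·δz/z)² = (2×0.0696)² = 0.0194;  (2·δd/d)² = (2×0.0518)² = 0.0107;  (2·δb/b)² = (2×0.0509)² = 0.0104;  (−½·δc/c)² = (-0.5×0.110)² = 0.00300
δQ/Q = √(0.0454) = 0.213
Q = 2.709e+08, so δQ = 0.213 × 2.709e+08 = 5.77e+07.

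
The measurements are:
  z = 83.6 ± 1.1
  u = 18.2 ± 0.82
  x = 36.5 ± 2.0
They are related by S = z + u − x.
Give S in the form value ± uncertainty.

S is a linear combination, so absolute uncertainties add in quadrature:
  (δz)² = 1.21;  (δu)² = 0.672;  (δx)² = 4.00
δS = √(5.88) = 2.43
S = 65.3.

65.3 ± 2.43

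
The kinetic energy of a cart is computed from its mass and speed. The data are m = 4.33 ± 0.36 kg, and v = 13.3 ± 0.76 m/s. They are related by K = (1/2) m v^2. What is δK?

54.1 J

Since K is a product/quotient, work with relative uncertainties:
  (1·δm/m)² = (1×0.0831)² = 0.00691;  (2·δv/v)² = (2×0.0571)² = 0.0131
δK/K = √(0.0200) = 0.141
K = 383 J, so δK = 0.141 × 383 = 54.1 J.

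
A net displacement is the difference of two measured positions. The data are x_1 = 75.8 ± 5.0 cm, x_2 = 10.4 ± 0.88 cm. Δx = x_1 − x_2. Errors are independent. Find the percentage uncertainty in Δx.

7.76%

For a sum/difference, combine absolute errors in quadrature:
  (δx_1)² = 25.0;  (δx_2)² = 0.774
δΔx = √(25.8) = 5.08 cm
Δx = 65.4 cm, so δΔx/Δx = 5.08/65.4 = 0.0776.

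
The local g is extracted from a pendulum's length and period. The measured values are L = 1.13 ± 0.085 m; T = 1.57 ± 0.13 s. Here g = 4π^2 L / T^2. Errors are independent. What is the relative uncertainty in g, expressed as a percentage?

18.2%

For a monomial g ∝ L, T^-2, fractional errors add in quadrature:
  (1·δL/L)² = (1×0.0752)² = 0.00566;  (-2·δT/T)² = (-2×0.0828)² = 0.0274
δg/g = √(0.0331) = 0.182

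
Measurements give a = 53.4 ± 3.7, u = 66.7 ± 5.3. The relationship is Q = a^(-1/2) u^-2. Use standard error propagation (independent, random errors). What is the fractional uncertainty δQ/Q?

Each factor contributes (exponent × relative error)² to (δQ/Q)²:
  (−½·δa/a)² = (-0.5×0.0693)² = 0.00120;  (-2·δu/u)² = (-2×0.0795)² = 0.0253
δQ/Q = √(0.0265) = 0.163

0.163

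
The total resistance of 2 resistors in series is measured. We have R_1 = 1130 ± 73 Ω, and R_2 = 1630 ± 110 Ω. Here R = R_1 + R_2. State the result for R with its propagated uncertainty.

Each term contributes (cᵢ δxᵢ)² to (δR)²:
  (δR_1)² = 5330;  (δR_2)² = 12100
δR = √(17400) = 132 Ω
R = 2760 Ω.

2760 ± 132 Ω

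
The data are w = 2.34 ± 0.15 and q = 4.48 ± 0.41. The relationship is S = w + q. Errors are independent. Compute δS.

Each term contributes (cᵢ δxᵢ)² to (δS)²:
  (δw)² = 0.0225;  (δq)² = 0.168
δS = √(0.191) = 0.437

0.437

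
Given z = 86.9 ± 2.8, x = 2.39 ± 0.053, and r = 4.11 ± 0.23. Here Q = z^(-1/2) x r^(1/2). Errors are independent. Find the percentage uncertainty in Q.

Relative error in a monomial: (δQ/Q)² = Σ (nᵢ · δxᵢ/xᵢ)².
  (−½·δz/z)² = (-0.5×0.0322)² = 0.000260;  (1·δx/x)² = (1×0.0222)² = 0.000492;  (½·δr/r)² = (0.5×0.0560)² = 0.000783
δQ/Q = √(0.00153) = 0.0392

3.92%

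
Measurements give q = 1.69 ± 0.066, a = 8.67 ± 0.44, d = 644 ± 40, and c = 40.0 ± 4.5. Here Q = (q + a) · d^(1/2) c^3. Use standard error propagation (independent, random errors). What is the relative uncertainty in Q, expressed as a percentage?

34.2%

Let u = q + a = 10.4. δu = √(δq² + δa²) = √(0.00436 + 0.194) = 0.445, so δu/u = 0.0429.
Q is then a monomial in u, d, c:
δQ/Q = √((δu/u)² + (½·δd/d)² + (3·δc/c)²) = √(0.00184 + 0.000964 + 0.114) = 0.342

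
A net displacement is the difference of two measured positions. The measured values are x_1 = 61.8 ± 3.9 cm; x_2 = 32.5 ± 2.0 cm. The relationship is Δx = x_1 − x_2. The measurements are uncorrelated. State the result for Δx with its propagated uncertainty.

Each term contributes (cᵢ δxᵢ)² to (δΔx)²:
  (δx_1)² = 15.2;  (δx_2)² = 4.00
δΔx = √(19.2) = 4.38 cm
Δx = 29.3 cm.

29.3 ± 4.38 cm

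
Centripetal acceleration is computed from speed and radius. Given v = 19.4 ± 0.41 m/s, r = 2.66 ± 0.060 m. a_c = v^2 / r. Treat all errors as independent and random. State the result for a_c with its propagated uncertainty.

For a monomial a_c ∝ v^2, r^-1, fractional errors add in quadrature:
  (2·δv/v)² = (2×0.0211)² = 0.00179;  (-1·δr/r)² = (-1×0.0226)² = 0.000509
δa_c/a_c = √(0.00230) = 0.0479
a_c = 141 m/s^2, so δa_c = 0.0479 × 141 = 6.78 m/s^2.

141 ± 6.78 m/s^2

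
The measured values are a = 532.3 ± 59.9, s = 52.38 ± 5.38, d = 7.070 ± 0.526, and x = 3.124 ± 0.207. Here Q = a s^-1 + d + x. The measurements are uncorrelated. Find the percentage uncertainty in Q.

Let p = a·s^-1 = 10.16. δp/p = √((1·δa/a)² + (-1·δs/s)²) = √(0.0127 + 0.0105) = 0.152, so δp = 1.55.
Q = p + d + x: δQ = √(δp² + δd² + δx²) = √(2.40 + 0.277 + 0.0428) = 1.65
Q = 20.36, so δQ/Q = 1.65/20.36 = 0.0810.

8.10%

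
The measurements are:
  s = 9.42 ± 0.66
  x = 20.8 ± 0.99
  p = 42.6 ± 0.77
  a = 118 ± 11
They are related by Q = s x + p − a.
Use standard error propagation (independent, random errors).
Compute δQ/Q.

0.165

Let w = s·x = 196. δw/w = √((1·δs/s)² + (1·δx/x)²) = √(0.00491 + 0.00227) = 0.0847, so δw = 16.6.
Q = w + p − a: δQ = √(δw² + δp² + δa²) = √(275 + 0.593 + 121) = 19.9
Q = 121, so δQ/Q = 19.9/121 = 0.165.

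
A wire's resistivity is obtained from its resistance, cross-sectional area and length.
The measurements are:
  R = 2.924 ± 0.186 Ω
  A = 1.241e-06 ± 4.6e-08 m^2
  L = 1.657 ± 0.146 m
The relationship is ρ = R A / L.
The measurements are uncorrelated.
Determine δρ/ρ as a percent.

For a monomial ρ ∝ R, A, L^-1, fractional errors add in quadrature:
  (1·δR/R)² = (1×0.0636)² = 0.00405;  (1·δA/A)² = (1×0.0371)² = 0.00137;  (-1·δL/L)² = (-1×0.0881)² = 0.00776
δρ/ρ = √(0.0132) = 0.115

11.5%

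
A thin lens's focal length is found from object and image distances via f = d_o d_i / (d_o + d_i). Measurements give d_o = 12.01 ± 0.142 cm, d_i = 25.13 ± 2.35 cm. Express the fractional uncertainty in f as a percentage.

∂f/∂d_o = (d_i/(d_o+d_i))² = 0.458;  ∂f/∂d_i = (d_o/(d_o+d_i))² = 0.105
δf = √((∂f/∂d_o · δd_o)² + (∂f/∂d_i · δd_i)²) = √(0.00423 + 0.0604) = 0.254 cm
f = 8.126 cm, so δf/f = 0.254/8.126 = 0.0313.

3.13%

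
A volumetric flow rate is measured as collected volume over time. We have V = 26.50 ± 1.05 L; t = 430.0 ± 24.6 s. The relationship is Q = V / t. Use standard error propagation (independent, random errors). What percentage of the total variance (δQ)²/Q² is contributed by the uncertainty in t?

(δQ/Q)² = (1·δV/V)² + (-1·δt/t)²
  V term: (1×0.0396)² = 0.00157
  t term: (-1×0.0572)² = 0.00327
Total = 0.00484. Share from t = 0.00327/0.00484 = 0.676.

67.6%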